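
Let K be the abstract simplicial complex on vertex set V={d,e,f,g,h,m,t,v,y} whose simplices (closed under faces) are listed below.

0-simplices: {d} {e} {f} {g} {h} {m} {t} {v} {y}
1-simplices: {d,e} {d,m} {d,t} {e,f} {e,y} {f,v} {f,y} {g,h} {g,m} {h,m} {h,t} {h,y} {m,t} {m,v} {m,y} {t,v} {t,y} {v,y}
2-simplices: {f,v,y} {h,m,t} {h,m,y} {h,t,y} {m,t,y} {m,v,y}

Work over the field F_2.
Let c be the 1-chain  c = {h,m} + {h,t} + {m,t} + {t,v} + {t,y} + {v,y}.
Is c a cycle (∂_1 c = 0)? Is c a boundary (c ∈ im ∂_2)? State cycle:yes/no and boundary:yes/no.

cycle:yes boundary:no

n_0=9 n_1=18 n_2=6  [Z2]
∂1: piv[de,dm,dt,ef,ey,fv,gh,gm] rk=8  ker:fy,hm,ht,hy,mt,mv,my,tv,ty,vy
∂2: piv[fvy,hmt,hmy,hty,mvy] rk=5  ker:mty
∂1c = 0
c vs im∂2: residual ≠ 0 ⇒ not boundary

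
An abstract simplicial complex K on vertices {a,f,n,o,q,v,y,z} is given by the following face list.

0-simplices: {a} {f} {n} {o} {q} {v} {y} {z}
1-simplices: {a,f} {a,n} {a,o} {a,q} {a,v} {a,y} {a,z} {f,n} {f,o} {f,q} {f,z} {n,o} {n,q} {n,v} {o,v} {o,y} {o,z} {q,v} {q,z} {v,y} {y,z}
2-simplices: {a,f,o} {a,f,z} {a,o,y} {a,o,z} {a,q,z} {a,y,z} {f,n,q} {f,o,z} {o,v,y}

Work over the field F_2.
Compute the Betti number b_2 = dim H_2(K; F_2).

n_0=8 n_1=21 n_2=9  [Z2]
∂1: piv[af,an,ao,aq,av,ay,az] rk=7  ker:fn,fo,fq,fz,no,nq,nv,ov,oy,oz,qv,qz,vy,yz
∂2: piv[afo,afz,aoy,aoz,aqz,ayz,fnq,ovy] rk=8  ker:foz
b_2=(9−8)−0=1

b_2=1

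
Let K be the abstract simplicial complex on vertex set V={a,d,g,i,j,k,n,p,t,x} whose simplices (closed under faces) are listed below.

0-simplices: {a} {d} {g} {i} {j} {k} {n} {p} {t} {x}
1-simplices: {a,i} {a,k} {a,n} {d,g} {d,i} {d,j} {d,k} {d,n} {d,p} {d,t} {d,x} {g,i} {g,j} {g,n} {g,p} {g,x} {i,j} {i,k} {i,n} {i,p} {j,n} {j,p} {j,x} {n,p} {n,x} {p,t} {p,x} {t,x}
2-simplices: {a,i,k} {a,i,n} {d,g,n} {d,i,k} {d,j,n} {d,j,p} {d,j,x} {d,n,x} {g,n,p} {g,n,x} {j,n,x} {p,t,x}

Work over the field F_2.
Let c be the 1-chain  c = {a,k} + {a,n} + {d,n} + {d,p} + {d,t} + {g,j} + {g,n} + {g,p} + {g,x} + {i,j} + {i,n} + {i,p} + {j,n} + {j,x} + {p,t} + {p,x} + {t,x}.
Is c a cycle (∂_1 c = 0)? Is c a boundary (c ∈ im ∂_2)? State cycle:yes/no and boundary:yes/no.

n_0=10 n_1=28 n_2=12  [Z2]
∂1: piv[ai,ak,an,dg,di,dj,dp,dt,dx] rk=9  ker:dk,dn,gi,gj,gn,gp,gx,ij,ik,in,ip,jn,jp,jx,np,nx,pt,px,tx
∂2: piv[aik,ain,dgn,dik,djn,djp,djx,dnx,gnp,gnx,ptx] rk=11  ker:jnx
∂1c = {d} + {i} + {k} + {n} + {p} + {t}

cycle:no boundary:no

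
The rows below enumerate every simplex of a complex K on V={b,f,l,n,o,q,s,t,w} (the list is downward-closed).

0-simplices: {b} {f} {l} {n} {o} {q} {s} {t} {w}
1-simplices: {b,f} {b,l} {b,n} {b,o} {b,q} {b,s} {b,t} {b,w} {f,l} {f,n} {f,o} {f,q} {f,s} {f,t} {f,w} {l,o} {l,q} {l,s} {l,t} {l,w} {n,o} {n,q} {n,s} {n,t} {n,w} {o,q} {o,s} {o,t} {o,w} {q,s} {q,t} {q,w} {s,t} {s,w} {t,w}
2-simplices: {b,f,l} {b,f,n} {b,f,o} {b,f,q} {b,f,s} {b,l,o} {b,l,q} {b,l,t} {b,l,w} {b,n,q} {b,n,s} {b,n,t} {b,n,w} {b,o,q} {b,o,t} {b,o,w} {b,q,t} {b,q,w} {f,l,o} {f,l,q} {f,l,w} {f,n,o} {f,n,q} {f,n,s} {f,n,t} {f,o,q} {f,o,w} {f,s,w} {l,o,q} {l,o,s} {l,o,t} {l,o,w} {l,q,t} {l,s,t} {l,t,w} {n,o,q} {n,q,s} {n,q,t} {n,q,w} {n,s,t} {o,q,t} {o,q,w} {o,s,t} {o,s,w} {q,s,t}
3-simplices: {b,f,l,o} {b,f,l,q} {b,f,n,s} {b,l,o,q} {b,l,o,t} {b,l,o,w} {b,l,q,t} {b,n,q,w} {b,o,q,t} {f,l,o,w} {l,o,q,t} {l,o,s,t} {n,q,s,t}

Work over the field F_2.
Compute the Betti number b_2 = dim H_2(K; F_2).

b_2=6

n_0=9 n_1=35 n_2=45 n_3=13  [Z2]
∂1: piv[bf,bl,bn,bo,bq,bs,bt,bw] rk=8  ker:fl,fn,fo,fq,fs,ft,fw,lo,lq,ls,lt,lw,no,nq,ns,nt,nw,oq,os,ot,ow,qs,qt,qw,st,sw,tw
∂2: piv[bfl,bfn,bfo,bfq,bfs,blo,blq,blt,blw,bnq,bns,bnt,bnw,boq,bot,bow,bqt,bqw,flw,fno,fnt,fsw,los,lst,ltw,nqs,nst] rk=27  ker:flo,flq,fnq,fns,foq,fow,loq,lot,low,lqt,noq,nqt,nqw,oqt,oqw,ost,osw,qst
∂3: piv[bflo,bflq,bfns,bloq,blot,blow,blqt,bnqw,boqt,flow,lost,nqst] rk=12  ker:loqt
b_2=(45−27)−12=6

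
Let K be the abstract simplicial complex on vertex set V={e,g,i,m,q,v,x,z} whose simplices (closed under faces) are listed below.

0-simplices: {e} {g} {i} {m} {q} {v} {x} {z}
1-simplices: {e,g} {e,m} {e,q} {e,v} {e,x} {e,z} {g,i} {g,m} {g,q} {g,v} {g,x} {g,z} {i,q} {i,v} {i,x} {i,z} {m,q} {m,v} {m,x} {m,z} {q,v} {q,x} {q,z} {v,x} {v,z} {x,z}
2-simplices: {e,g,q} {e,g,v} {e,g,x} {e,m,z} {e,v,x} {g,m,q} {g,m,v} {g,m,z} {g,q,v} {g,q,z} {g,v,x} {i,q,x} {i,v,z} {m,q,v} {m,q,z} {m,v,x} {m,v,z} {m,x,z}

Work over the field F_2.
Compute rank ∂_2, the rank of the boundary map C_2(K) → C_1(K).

rank∂_2=15

n_0=8 n_1=26 n_2=18  [Z2]
∂1: piv[eg,em,eq,ev,ex,ez,gi] rk=7  ker:gm,gq,gv,gx,gz,iq,iv,ix,iz,mq,mv,mx,mz,qv,qx,qz,vx,vz,xz
∂2: piv[egq,egv,egx,emz,evx,gmq,gmv,gmz,gqv,gqz,iqx,ivz,mvx,mvz,mxz] rk=15  ker:gvx,mqv,mqz
rk∂_2=15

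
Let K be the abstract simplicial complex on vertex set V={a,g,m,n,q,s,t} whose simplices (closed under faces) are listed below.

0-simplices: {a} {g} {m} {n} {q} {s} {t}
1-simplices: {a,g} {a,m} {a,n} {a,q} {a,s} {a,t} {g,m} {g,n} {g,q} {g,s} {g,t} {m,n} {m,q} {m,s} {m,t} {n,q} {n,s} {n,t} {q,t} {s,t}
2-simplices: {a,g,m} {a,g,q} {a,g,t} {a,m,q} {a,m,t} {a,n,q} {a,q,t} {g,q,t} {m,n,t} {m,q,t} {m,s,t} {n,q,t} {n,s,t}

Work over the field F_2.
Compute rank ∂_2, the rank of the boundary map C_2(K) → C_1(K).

rank∂_2=11

n_0=7 n_1=20 n_2=13  [Z2]
∂1: piv[ag,am,an,aq,as,at] rk=6  ker:gm,gn,gq,gs,gt,mn,mq,ms,mt,nq,ns,nt,qt,st
∂2: piv[agm,agq,agt,amq,amt,anq,aqt,mnt,mst,nqt,nst] rk=11  ker:gqt,mqt
rk∂_2=11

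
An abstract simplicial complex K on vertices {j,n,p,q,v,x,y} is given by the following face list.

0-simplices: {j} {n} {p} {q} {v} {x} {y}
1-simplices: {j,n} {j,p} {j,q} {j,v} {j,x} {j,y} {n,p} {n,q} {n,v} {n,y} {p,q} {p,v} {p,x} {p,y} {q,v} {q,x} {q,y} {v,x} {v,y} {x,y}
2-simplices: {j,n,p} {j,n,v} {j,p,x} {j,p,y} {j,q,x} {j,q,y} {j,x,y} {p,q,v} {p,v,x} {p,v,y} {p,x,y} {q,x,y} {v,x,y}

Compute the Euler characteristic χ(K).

n_0=7 n_1=20 n_2=13
χ=+7−20+13=0

χ(K)=0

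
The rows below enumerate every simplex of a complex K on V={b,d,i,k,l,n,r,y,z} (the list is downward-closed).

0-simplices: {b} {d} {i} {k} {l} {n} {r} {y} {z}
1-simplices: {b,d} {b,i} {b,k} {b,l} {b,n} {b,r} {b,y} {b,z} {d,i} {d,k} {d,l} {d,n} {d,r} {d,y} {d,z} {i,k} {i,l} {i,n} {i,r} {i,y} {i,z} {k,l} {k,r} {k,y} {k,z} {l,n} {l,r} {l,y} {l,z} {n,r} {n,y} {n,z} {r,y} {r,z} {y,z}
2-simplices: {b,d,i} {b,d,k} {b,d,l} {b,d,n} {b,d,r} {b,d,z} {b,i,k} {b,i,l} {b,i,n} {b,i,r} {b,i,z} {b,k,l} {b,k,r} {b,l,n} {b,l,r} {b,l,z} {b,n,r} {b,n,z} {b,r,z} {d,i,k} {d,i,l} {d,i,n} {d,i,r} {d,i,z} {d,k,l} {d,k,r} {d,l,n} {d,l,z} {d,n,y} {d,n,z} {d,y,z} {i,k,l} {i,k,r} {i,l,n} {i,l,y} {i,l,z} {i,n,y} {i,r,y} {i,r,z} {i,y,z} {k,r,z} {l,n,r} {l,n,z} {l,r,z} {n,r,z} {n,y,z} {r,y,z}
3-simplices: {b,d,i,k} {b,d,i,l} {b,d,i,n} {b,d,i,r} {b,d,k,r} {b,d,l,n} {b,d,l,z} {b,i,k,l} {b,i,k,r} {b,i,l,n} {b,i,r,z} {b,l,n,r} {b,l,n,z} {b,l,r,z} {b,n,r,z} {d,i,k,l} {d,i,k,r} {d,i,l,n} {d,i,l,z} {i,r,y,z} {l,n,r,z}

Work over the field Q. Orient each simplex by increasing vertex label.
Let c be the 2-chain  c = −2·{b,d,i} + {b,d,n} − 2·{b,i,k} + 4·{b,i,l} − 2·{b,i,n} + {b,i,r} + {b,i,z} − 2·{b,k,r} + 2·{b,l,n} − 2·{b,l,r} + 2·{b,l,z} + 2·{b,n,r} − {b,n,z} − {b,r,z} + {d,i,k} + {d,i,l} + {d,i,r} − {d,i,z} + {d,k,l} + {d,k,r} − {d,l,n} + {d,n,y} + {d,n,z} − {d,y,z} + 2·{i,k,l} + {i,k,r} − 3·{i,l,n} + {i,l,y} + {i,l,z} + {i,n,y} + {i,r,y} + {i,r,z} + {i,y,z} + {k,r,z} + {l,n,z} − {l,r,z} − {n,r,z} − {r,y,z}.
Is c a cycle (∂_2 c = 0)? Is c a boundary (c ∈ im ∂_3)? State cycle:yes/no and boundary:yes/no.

n_0=9 n_1=35 n_2=47 n_3=21  [Q]
∂1: piv[bd,bi,bk,bl,bn,br,by,bz] rk=8  ker:di,dk,dl,dn,dr,dy,dz,ik,il,in,ir,iy,iz,kl,kr,ky,kz,ln,lr,ly,lz,nr,ny,nz,ry,rz,yz
∂2: piv[bdi,bdk,bdl,bdn,bdr,bdz,bik,bil,bin,bir,biz,bkl,bkr,bln,blr,blz,bnr,bnz,brz,dny,dyz,ily,iny,iry,krz] rk=25  ker:dik,dil,din,dir,diz,dkl,dkr,dln,dlz,dnz,ikl,ikr,iln,ilz,irz,iyz,lnr,lnz,lrz,nrz,nyz,ryz
∂3: piv[bdik,bdil,bdin,bdir,bdkr,bdln,bdlz,bikl,bikr,biln,birz,blnr,blnz,blrz,bnrz,dikl,dilz,iryz] rk=18  ker:dikr,diln,lnrz
∂2c = −{b,d} + 4·{b,i} − 2·{b,l} − {b,z} + {d,k} − 3·{d,l} + 4·{d,n} − 2·{d,r} − 2·{d,y} + {d,z} + 2·{i,k} + 2·{i,l} + 2·{i,n} + 3·{i,r} − 2·{i,y} − 3·{i,z} + 3·{k,l} + {k,r} − {k,z} − {l,n} − 3·{l,r} + {l,y} + 3·{l,z} + {n,r} + 2·{n,y} + 2·{n,z} − {y,z}

cycle:no boundary:no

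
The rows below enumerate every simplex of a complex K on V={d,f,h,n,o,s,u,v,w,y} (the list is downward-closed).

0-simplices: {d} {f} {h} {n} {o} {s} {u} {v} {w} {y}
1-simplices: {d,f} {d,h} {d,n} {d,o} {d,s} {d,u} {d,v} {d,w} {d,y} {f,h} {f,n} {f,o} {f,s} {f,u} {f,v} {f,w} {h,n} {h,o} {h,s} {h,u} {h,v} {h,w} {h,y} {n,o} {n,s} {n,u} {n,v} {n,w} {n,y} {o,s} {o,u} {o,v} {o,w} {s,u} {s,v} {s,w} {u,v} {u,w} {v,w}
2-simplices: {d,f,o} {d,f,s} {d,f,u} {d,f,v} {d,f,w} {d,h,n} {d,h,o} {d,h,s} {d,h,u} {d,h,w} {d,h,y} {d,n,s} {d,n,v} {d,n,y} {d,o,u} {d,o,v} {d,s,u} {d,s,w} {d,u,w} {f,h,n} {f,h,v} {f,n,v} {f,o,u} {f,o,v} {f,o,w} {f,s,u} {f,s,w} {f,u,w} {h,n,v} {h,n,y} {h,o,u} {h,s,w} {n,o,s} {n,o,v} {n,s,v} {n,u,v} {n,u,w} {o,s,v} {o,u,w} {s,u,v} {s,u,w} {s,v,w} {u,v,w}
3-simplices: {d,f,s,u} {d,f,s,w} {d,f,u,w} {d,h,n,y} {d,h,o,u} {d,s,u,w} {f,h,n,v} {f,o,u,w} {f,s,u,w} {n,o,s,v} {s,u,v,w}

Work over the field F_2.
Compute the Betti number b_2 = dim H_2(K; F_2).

n_0=10 n_1=39 n_2=43 n_3=11  [Z2]
∂1: piv[df,dh,dn,do,ds,du,dv,dw,dy] rk=9  ker:fh,fn,fo,fs,fu,fv,fw,hn,ho,hs,hu,hv,hw,hy,no,ns,nu,nv,nw,ny,os,ou,ov,ow,su,sv,sw,uv,uw,vw
∂2: piv[dfo,dfs,dfu,dfv,dfw,dhn,dho,dhs,dhu,dhw,dhy,dns,dnv,dny,dou,dov,dsu,dsw,duw,fhn,fhv,fnv,fow,nos,nov,nsv,nuv,nuw,suv,svw] rk=30  ker:fou,fov,fsu,fsw,fuw,hnv,hny,hou,hsw,osv,ouw,suw,uvw
∂3: piv[dfsu,dfsw,dfuw,dhny,dhou,dsuw,fhnv,fouw,nosv,suvw] rk=10  ker:fsuw
b_2=(43−30)−10=3

b_2=3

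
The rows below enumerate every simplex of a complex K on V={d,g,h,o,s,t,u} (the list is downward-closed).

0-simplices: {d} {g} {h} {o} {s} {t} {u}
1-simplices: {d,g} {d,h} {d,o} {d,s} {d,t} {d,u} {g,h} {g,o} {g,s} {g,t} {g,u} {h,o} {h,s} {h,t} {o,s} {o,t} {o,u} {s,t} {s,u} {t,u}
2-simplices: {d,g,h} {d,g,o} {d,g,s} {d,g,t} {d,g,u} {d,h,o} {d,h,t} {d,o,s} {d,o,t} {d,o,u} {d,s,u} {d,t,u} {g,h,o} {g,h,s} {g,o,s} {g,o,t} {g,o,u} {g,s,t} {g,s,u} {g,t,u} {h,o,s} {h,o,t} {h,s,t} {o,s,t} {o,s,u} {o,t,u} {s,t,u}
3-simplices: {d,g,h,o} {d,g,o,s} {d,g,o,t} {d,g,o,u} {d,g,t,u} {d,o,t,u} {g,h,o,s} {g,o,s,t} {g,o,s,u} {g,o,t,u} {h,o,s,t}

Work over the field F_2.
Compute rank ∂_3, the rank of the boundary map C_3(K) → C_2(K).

rank∂_3=10

n_0=7 n_1=20 n_2=27 n_3=11  [Z2]
∂1: piv[dg,dh,do,ds,dt,du] rk=6  ker:gh,go,gs,gt,gu,ho,hs,ht,os,ot,ou,st,su,tu
∂2: piv[dgh,dgo,dgs,dgt,dgu,dho,dht,dos,dot,dou,dsu,dtu,ghs,gst] rk=14  ker:gho,gos,got,gou,gsu,gtu,hos,hot,hst,ost,osu,otu,stu
∂3: piv[dgho,dgos,dgot,dgou,dgtu,dotu,ghos,gost,gosu,host] rk=10  ker:gotu
rk∂_3=10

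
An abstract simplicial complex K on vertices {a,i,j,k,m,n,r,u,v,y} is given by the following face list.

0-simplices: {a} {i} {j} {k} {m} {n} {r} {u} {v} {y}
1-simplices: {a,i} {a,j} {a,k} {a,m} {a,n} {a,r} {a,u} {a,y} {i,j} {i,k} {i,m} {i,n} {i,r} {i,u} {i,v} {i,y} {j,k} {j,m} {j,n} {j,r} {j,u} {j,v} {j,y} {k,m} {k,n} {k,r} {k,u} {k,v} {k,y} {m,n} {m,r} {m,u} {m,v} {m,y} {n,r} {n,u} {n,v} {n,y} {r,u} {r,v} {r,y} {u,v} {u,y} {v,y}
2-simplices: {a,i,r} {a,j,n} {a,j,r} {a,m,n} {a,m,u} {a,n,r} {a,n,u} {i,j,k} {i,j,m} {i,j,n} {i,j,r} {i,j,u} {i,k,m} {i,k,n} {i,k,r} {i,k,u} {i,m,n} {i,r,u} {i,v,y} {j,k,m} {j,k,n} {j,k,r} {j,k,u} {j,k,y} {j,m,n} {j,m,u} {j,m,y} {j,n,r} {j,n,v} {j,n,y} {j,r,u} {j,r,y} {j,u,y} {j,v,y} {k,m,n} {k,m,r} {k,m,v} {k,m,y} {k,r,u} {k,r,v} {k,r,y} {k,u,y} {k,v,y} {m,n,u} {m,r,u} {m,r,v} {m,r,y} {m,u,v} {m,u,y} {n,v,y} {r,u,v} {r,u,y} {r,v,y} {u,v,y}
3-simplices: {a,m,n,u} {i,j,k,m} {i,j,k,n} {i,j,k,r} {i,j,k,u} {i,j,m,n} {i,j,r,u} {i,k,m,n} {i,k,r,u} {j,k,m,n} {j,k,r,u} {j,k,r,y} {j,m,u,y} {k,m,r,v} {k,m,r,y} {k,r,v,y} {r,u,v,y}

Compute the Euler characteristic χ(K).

n_0=10 n_1=44 n_2=54 n_3=17
χ=+10−44+54−17=3

χ(K)=3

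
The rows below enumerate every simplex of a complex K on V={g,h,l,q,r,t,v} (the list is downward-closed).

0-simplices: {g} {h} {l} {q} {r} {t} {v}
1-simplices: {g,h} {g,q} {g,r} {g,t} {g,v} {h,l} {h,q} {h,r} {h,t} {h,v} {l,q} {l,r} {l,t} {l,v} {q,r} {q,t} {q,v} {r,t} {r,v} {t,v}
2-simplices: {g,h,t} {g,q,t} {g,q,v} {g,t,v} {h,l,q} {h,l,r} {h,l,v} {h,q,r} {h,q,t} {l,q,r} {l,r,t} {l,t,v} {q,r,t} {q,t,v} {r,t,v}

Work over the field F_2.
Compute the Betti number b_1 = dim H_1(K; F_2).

n_0=7 n_1=20 n_2=15  [Z2]
∂1: piv[gh,gq,gr,gt,gv,hl] rk=6  ker:hq,hr,ht,hv,lq,lr,lt,lv,qr,qt,qv,rt,rv,tv
∂2: piv[ght,gqt,gqv,gtv,hlq,hlr,hlv,hqr,hqt,lrt,ltv,qrt,rtv] rk=13  ker:lqr,qtv
b_1=(20−6)−13=1

b_1=1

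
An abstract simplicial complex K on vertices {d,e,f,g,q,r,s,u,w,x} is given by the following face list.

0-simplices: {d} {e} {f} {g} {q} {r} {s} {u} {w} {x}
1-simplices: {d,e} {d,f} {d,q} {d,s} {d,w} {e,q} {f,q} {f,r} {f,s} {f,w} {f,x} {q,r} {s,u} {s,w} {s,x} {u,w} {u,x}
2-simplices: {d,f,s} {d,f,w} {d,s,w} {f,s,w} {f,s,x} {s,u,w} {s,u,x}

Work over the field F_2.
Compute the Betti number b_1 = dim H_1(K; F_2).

n_0=10 n_1=17 n_2=7  [Z2]
∂1: piv[de,df,dq,ds,dw,fr,fx,su] rk=8  ker:eq,fq,fs,fw,qr,sw,sx,uw,ux
∂2: piv[dfs,dfw,dsw,fsx,suw,sux] rk=6  ker:fsw
b_1=(17−8)−6=3

b_1=3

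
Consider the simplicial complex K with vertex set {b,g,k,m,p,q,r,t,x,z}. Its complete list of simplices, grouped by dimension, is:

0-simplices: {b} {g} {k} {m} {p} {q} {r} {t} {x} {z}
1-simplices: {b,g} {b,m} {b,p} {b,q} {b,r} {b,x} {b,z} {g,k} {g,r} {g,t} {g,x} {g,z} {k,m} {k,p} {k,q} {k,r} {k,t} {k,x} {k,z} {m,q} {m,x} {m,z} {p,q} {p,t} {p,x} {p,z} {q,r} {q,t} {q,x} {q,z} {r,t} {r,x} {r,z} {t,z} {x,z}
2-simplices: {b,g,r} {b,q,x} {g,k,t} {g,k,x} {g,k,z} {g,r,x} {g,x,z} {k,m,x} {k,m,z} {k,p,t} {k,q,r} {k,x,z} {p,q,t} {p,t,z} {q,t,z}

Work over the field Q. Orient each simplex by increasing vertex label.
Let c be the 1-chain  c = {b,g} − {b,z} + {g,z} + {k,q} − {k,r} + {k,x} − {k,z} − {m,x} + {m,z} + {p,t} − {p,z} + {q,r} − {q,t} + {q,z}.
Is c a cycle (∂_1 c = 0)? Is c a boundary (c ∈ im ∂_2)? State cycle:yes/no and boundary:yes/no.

n_0=10 n_1=35 n_2=15  [Q]
∂1: piv[bg,bm,bp,bq,br,bx,bz,gk,gt] rk=9  ker:gr,gx,gz,km,kp,kq,kr,kt,kx,kz,mq,mx,mz,pq,pt,px,pz,qr,qt,qx,qz,rt,rx,rz,tz,xz
∂2: piv[bgr,bqx,gkt,gkx,gkz,grx,gxz,kmx,kmz,kpt,kqr,pqt,ptz,qtz] rk=14  ker:kxz
∂1c = 0
c vs im∂2: residual ≠ 0 ⇒ not boundary

cycle:yes boundary:no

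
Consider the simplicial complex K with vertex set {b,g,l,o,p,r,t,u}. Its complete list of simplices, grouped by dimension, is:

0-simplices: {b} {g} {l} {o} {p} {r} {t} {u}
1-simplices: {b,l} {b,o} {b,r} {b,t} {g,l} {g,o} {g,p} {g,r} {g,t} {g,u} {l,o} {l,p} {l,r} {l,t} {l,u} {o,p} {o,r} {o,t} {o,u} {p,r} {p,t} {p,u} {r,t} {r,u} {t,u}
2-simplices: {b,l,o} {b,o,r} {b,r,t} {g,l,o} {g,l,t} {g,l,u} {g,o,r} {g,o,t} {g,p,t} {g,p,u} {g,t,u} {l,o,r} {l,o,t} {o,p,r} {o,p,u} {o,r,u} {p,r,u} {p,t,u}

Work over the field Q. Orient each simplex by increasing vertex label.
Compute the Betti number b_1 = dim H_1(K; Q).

n_0=8 n_1=25 n_2=18  [Q]
∂1: piv[bl,bo,br,bt,gl,gp,gu] rk=7  ker:go,gr,gt,lo,lp,lr,lt,lu,op,or,ot,ou,pr,pt,pu,rt,ru,tu
∂2: piv[blo,bor,brt,glo,glt,glu,gor,got,gpt,gpu,gtu,lor,opr,opu,oru] rk=15  ker:lot,pru,ptu
b_1=(25−7)−15=3

b_1=3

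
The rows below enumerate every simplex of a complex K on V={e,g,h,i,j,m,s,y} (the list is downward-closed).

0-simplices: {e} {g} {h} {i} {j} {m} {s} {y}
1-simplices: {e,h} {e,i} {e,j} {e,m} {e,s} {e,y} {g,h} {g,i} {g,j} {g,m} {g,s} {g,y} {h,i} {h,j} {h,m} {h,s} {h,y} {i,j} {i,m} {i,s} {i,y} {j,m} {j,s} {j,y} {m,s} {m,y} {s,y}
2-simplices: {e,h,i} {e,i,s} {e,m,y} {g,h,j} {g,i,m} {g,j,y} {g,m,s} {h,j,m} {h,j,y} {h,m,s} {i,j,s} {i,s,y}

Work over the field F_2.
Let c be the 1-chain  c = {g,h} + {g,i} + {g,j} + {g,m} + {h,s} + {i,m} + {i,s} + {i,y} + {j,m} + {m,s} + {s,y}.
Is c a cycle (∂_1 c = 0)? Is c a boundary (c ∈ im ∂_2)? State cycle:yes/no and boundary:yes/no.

n_0=8 n_1=27 n_2=12  [Z2]
∂1: piv[eh,ei,ej,em,es,ey,gh] rk=7  ker:gi,gj,gm,gs,gy,hi,hj,hm,hs,hy,ij,im,is,iy,jm,js,jy,ms,my,sy
∂2: piv[ehi,eis,emy,ghj,gim,gjy,gms,hjm,hjy,hms,ijs,isy] rk=12
∂1c = 0
c vs im∂2: reduces to 0 ⇒ boundary

cycle:yes boundary:yes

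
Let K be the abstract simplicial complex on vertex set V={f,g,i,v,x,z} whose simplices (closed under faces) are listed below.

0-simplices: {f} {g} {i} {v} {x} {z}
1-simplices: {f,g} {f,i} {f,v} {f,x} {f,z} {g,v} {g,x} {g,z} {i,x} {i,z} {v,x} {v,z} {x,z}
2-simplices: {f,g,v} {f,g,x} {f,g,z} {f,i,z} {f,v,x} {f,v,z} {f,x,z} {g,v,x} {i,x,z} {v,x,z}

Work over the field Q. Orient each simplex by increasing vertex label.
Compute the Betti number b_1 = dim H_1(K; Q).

n_0=6 n_1=13 n_2=10  [Q]
∂1: piv[fg,fi,fv,fx,fz] rk=5  ker:gv,gx,gz,ix,iz,vx,vz,xz
∂2: piv[fgv,fgx,fgz,fiz,fvx,fvz,fxz,ixz] rk=8  ker:gvx,vxz
b_1=(13−5)−8=0

b_1=0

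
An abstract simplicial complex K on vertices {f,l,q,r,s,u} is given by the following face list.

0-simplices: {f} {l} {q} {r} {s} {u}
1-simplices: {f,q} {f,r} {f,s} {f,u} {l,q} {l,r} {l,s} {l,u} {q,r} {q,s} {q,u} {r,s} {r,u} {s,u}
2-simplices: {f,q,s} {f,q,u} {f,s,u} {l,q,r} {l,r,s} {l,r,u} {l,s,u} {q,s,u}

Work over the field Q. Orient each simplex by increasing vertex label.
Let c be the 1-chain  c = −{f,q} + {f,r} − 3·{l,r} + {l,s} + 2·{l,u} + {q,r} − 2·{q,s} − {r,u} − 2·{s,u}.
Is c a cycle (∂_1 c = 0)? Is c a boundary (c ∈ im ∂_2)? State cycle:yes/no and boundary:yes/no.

n_0=6 n_1=14 n_2=8  [Q]
∂1: piv[fq,fr,fs,fu,lq] rk=5  ker:lr,ls,lu,qr,qs,qu,rs,ru,su
∂2: piv[fqs,fqu,fsu,lqr,lrs,lru,lsu] rk=7  ker:qsu
∂1c = {s} − {u}

cycle:no boundary:no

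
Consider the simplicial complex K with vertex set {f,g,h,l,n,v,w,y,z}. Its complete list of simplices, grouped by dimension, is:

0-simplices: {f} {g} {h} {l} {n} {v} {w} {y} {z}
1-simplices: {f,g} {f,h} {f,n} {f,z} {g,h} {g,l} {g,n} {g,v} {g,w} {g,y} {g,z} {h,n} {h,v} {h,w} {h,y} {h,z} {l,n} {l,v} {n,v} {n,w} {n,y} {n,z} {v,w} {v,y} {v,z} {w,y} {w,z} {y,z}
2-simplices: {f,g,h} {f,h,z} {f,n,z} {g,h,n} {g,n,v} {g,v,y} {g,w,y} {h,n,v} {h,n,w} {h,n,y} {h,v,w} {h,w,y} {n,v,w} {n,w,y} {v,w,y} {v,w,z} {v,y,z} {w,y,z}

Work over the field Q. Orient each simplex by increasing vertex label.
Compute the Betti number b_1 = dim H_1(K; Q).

b_1=5

n_0=9 n_1=28 n_2=18  [Q]
∂1: piv[fg,fh,fn,fz,gl,gv,gw,gy] rk=8  ker:gh,gn,gz,hn,hv,hw,hy,hz,ln,lv,nv,nw,ny,nz,vw,vy,vz,wy,wz,yz
∂2: piv[fgh,fhz,fnz,ghn,gnv,gvy,gwy,hnv,hnw,hny,hvw,hwy,vwy,vwz,vyz] rk=15  ker:nvw,nwy,wyz
b_1=(28−8)−15=5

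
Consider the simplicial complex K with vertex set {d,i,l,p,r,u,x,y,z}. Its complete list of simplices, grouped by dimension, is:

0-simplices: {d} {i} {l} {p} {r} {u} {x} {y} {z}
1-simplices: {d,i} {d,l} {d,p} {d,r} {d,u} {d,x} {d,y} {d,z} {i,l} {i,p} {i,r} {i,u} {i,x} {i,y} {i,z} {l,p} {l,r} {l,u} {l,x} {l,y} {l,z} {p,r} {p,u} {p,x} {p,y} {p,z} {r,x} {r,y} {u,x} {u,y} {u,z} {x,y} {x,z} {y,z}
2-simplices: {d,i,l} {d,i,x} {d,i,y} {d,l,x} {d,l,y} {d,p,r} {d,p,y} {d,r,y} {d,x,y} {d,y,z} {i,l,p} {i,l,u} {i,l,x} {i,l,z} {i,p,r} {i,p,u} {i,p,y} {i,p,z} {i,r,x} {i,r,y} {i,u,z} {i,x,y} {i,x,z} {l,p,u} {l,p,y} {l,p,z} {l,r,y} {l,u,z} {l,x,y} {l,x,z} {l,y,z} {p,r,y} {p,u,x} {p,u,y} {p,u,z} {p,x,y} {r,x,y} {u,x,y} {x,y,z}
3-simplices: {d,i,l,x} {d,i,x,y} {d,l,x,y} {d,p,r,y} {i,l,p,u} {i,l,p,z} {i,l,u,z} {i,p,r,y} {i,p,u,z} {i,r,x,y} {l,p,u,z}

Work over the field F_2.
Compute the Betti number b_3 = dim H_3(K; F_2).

n_0=9 n_1=34 n_2=39 n_3=11  [Z2]
∂1: piv[di,dl,dp,dr,du,dx,dy,dz] rk=8  ker:il,ip,ir,iu,ix,iy,iz,lp,lr,lu,lx,ly,lz,pr,pu,px,py,pz,rx,ry,ux,uy,uz,xy,xz,yz
∂2: piv[dil,dix,diy,dlx,dly,dpr,dpy,dry,dxy,dyz,ilp,ilu,ilz,ipr,ipu,ipy,ipz,irx,iuz,ixz,lry,lyz,pux,puy,pxy] rk=25  ker:ilx,iry,ixy,lpu,lpy,lpz,luz,lxy,lxz,pry,puz,rxy,uxy,xyz
∂3: piv[dilx,dixy,dlxy,dpry,ilpu,ilpz,iluz,ipry,ipuz,irxy] rk=10  ker:lpuz
b_3=(11−10)−0=1

b_3=1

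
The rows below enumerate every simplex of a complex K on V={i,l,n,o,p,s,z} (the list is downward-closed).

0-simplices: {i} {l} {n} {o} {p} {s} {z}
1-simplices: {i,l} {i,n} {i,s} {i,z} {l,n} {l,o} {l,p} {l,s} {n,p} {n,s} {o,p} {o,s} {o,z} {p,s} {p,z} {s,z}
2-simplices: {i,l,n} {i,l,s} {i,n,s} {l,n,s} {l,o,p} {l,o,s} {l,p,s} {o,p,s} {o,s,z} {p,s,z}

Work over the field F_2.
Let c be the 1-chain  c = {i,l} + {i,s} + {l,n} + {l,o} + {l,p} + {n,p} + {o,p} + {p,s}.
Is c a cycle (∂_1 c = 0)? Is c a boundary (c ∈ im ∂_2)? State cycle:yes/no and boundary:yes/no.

n_0=7 n_1=16 n_2=10  [Z2]
∂1: piv[il,in,is,iz,lo,lp] rk=6  ker:ln,ls,np,ns,op,os,oz,ps,pz,sz
∂2: piv[iln,ils,ins,lop,los,lps,osz,psz] rk=8  ker:lns,ops
∂1c = 0
c vs im∂2: residual ≠ 0 ⇒ not boundary

cycle:yes boundary:no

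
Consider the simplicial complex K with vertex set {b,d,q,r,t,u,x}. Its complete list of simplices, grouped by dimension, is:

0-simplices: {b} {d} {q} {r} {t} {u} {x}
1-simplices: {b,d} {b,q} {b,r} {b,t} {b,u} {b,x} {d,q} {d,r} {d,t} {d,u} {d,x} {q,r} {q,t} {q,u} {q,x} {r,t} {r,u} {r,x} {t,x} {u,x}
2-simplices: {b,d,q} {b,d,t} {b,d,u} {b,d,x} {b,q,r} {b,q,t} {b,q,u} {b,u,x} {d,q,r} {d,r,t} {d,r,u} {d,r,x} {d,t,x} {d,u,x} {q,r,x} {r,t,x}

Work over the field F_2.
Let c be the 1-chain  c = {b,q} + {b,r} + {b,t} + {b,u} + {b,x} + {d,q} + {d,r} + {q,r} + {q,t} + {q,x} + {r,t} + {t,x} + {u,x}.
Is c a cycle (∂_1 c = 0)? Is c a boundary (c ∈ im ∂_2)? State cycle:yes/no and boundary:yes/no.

cycle:no boundary:no

n_0=7 n_1=20 n_2=16  [Z2]
∂1: piv[bd,bq,br,bt,bu,bx] rk=6  ker:dq,dr,dt,du,dx,qr,qt,qu,qx,rt,ru,rx,tx,ux
∂2: piv[bdq,bdt,bdu,bdx,bqr,bqt,bqu,bux,dqr,drt,dru,drx,dtx,qrx] rk=14  ker:dux,rtx
∂1c = {b} + {q}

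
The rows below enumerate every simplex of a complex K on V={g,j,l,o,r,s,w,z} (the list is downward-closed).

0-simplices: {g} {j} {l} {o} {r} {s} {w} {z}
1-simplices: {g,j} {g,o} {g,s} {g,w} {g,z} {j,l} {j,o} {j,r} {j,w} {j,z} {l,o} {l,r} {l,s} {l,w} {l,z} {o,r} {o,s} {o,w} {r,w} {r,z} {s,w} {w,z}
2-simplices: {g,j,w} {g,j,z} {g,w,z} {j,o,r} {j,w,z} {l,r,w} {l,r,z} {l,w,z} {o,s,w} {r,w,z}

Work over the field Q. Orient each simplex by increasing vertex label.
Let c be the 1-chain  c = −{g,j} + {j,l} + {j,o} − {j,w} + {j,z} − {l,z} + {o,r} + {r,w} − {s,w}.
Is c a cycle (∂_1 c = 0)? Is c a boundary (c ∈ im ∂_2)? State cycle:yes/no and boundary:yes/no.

n_0=8 n_1=22 n_2=10  [Q]
∂1: piv[gj,go,gs,gw,gz,jl,jr] rk=7  ker:jo,jw,jz,lo,lr,ls,lw,lz,or,os,ow,rw,rz,sw,wz
∂2: piv[gjw,gjz,gwz,jor,lrw,lrz,lwz,osw] rk=8  ker:jwz,rwz
∂1c = {g} − 3·{j} + 2·{l} + {s} − {w}

cycle:no boundary:no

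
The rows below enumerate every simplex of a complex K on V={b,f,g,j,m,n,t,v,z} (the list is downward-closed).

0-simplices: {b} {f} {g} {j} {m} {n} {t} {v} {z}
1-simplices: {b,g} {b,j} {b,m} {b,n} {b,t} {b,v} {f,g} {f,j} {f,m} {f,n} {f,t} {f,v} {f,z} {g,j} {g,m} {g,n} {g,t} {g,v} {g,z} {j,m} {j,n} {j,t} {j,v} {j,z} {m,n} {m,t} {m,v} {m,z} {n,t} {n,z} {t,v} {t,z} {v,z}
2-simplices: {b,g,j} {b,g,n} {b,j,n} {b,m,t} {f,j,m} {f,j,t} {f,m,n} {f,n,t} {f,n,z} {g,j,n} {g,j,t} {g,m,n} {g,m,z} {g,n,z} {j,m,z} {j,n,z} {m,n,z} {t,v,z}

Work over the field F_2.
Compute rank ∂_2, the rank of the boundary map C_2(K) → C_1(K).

rank∂_2=16

n_0=9 n_1=33 n_2=18  [Z2]
∂1: piv[bg,bj,bm,bn,bt,bv,fg,fz] rk=8  ker:fj,fm,fn,ft,fv,gj,gm,gn,gt,gv,gz,jm,jn,jt,jv,jz,mn,mt,mv,mz,nt,nz,tv,tz,vz
∂2: piv[bgj,bgn,bjn,bmt,fjm,fjt,fmn,fnt,fnz,gjt,gmn,gmz,gnz,jmz,jnz,tvz] rk=16  ker:gjn,mnz
rk∂_2=16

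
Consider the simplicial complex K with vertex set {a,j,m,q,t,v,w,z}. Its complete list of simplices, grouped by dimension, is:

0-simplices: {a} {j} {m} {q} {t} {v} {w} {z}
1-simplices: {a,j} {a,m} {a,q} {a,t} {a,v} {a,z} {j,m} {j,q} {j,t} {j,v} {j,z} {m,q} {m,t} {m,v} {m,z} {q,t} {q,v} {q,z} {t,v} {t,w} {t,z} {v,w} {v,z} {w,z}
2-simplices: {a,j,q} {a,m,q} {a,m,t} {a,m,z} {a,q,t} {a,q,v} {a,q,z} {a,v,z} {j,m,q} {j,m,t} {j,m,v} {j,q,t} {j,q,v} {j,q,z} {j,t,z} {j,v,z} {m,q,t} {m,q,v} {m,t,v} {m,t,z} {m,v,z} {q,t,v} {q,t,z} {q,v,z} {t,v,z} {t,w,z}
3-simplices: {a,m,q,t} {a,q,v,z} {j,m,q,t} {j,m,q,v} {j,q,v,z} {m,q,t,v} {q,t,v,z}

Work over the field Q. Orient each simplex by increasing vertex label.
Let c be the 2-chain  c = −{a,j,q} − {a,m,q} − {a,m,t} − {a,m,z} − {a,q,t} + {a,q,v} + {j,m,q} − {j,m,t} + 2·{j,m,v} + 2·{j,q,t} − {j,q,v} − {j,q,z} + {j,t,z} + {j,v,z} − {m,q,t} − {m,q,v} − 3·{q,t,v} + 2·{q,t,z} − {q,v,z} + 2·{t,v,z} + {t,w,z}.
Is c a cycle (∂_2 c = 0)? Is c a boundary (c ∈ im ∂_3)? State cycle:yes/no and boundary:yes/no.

cycle:no boundary:no

n_0=8 n_1=24 n_2=26 n_3=7  [Q]
∂1: piv[aj,am,aq,at,av,az,tw] rk=7  ker:jm,jq,jt,jv,jz,mq,mt,mv,mz,qt,qv,qz,tv,tz,vw,vz,wz
∂2: piv[ajq,amq,amt,amz,aqt,aqv,aqz,avz,jmq,jmt,jmv,jqv,jqz,jtz,mtv,twz] rk=16  ker:jqt,jvz,mqt,mqv,mtz,mvz,qtv,qtz,qvz,tvz
∂3: piv[amqt,aqvz,jmqt,jmqv,jqvz,mqtv,qtvz] rk=7
∂2c = −{a,j} − 3·{a,m} + 2·{a,q} + 2·{a,t} − {a,v} + {a,z} + 2·{j,m} − 2·{j,q} − {j,z} − 2·{m,q} − {m,t} + 3·{m,v} − {m,z} − {q,t} + {q,v} − 2·{q,z} − {t,v} + {t,w} + 2·{v,z} + {w,z}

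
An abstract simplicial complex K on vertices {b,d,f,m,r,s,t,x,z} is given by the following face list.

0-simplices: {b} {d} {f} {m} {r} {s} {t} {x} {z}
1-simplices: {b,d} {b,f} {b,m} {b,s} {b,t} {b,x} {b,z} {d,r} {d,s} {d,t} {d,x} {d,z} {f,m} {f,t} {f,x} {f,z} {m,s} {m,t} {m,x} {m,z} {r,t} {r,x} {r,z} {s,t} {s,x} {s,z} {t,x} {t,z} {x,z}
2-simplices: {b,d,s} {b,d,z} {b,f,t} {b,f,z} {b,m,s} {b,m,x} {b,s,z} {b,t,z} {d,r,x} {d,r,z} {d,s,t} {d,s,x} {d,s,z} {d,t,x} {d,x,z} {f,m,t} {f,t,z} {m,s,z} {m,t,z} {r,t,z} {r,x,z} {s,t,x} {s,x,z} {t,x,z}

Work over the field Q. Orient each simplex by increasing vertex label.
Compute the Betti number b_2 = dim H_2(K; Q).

b_2=5

n_0=9 n_1=29 n_2=24  [Q]
∂1: piv[bd,bf,bm,bs,bt,bx,bz,dr] rk=8  ker:ds,dt,dx,dz,fm,ft,fx,fz,ms,mt,mx,mz,rt,rx,rz,st,sx,sz,tx,tz,xz
∂2: piv[bds,bdz,bft,bfz,bms,bmx,bsz,btz,drx,drz,dst,dsx,dtx,dxz,fmt,msz,mtz,rtz,txz] rk=19  ker:dsz,ftz,rxz,stx,sxz
b_2=(24−19)−0=5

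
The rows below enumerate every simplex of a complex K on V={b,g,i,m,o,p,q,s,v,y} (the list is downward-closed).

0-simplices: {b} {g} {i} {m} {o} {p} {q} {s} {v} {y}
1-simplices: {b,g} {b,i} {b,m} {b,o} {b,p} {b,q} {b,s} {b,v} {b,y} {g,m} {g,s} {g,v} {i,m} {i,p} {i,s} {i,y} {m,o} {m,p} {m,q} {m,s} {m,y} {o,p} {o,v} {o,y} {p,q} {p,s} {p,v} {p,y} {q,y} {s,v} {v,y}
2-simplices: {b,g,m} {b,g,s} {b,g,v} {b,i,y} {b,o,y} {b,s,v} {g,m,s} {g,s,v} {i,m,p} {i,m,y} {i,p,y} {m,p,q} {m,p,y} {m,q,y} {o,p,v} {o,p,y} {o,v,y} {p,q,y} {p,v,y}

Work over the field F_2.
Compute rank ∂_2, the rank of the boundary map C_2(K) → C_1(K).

rank∂_2=15

n_0=10 n_1=31 n_2=19  [Z2]
∂1: piv[bg,bi,bm,bo,bp,bq,bs,bv,by] rk=9  ker:gm,gs,gv,im,ip,is,iy,mo,mp,mq,ms,my,op,ov,oy,pq,ps,pv,py,qy,sv,vy
∂2: piv[bgm,bgs,bgv,biy,boy,bsv,gms,imp,imy,ipy,mpq,mqy,opv,opy,ovy] rk=15  ker:gsv,mpy,pqy,pvy
rk∂_2=15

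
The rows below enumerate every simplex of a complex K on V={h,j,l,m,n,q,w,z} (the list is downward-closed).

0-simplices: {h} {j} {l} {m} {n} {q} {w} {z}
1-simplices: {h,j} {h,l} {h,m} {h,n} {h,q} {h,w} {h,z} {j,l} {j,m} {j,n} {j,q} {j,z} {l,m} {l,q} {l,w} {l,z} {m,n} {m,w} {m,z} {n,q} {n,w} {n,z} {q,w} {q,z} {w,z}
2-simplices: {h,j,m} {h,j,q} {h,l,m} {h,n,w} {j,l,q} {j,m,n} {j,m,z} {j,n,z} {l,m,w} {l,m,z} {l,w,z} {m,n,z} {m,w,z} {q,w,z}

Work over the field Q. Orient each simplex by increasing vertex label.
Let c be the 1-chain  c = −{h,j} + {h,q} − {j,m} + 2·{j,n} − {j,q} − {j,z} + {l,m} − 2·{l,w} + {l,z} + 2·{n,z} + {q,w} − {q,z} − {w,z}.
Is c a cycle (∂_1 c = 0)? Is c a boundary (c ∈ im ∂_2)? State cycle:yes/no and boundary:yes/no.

n_0=8 n_1=25 n_2=14  [Q]
∂1: piv[hj,hl,hm,hn,hq,hw,hz] rk=7  ker:jl,jm,jn,jq,jz,lm,lq,lw,lz,mn,mw,mz,nq,nw,nz,qw,qz,wz
∂2: piv[hjm,hjq,hlm,hnw,jlq,jmn,jmz,jnz,lmw,lmz,lwz,qwz] rk=12  ker:mnz,mwz
∂1c = 0
c vs im∂2: reduces to 0 ⇒ boundary

cycle:yes boundary:yes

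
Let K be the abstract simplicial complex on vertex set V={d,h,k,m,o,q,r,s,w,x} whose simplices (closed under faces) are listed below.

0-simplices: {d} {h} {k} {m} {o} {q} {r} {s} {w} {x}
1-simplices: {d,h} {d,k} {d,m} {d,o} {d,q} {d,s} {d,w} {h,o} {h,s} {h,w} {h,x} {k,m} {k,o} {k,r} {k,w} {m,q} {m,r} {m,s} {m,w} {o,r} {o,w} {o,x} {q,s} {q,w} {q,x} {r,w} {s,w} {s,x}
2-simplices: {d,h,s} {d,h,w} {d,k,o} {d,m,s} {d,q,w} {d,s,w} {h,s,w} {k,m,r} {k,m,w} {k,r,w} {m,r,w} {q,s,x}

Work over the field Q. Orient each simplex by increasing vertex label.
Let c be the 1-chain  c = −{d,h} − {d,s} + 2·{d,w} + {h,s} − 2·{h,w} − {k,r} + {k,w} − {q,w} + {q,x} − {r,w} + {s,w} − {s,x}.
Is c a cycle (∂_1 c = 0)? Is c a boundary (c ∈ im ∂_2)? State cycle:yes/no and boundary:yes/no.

cycle:yes boundary:no

n_0=10 n_1=28 n_2=12  [Q]
∂1: piv[dh,dk,dm,do,dq,ds,dw,hx,kr] rk=9  ker:ho,hs,hw,km,ko,kw,mq,mr,ms,mw,or,ow,ox,qs,qw,qx,rw,sw,sx
∂2: piv[dhs,dhw,dko,dms,dqw,dsw,kmr,kmw,krw,qsx] rk=10  ker:hsw,mrw
∂1c = 0
c vs im∂2: residual ≠ 0 ⇒ not boundary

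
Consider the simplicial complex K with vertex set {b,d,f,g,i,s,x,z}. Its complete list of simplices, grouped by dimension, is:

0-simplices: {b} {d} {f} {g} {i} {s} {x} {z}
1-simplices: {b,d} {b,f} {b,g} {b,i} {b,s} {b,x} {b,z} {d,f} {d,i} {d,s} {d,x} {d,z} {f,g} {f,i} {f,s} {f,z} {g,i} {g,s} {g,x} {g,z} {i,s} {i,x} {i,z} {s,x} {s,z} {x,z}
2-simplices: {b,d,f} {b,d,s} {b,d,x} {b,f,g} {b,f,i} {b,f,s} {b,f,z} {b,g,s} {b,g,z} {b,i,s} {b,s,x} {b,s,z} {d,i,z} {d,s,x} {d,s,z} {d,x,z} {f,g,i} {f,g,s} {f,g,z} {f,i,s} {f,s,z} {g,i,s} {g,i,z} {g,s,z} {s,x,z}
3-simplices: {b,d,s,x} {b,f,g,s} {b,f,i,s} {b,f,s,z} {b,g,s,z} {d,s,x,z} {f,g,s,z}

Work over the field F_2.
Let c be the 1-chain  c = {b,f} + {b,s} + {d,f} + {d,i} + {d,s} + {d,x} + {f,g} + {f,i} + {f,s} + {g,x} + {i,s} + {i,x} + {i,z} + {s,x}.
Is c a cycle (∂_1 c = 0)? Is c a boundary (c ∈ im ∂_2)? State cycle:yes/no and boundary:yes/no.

cycle:no boundary:no

n_0=8 n_1=26 n_2=25 n_3=7  [Z2]
∂1: piv[bd,bf,bg,bi,bs,bx,bz] rk=7  ker:df,di,ds,dx,dz,fg,fi,fs,fz,gi,gs,gx,gz,is,ix,iz,sx,sz,xz
∂2: piv[bdf,bds,bdx,bfg,bfi,bfs,bfz,bgs,bgz,bis,bsx,bsz,diz,dsz,dxz,fgi,giz] rk=17  ker:dsx,fgs,fgz,fis,fsz,gis,gsz,sxz
∂3: piv[bdsx,bfgs,bfis,bfsz,bgsz,dsxz,fgsz] rk=7
∂1c = {f} + {i} + {s} + {z}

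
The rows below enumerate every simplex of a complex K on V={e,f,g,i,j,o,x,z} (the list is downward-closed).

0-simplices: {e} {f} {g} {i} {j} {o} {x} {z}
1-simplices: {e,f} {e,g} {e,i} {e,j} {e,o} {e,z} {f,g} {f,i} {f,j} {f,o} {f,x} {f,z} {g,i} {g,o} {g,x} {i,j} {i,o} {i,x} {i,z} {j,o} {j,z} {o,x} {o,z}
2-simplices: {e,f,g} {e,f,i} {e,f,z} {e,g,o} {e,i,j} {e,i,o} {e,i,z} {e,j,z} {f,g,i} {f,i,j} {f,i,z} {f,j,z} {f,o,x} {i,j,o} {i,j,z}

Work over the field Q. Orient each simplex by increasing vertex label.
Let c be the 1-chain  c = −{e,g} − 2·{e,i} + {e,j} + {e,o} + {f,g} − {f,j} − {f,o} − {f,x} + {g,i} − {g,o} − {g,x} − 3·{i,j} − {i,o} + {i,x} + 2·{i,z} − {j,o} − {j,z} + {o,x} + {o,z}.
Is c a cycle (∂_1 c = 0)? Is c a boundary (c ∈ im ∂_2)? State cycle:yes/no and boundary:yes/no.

n_0=8 n_1=23 n_2=15  [Q]
∂1: piv[ef,eg,ei,ej,eo,ez,fx] rk=7  ker:fg,fi,fj,fo,fz,gi,go,gx,ij,io,ix,iz,jo,jz,ox,oz
∂2: piv[efg,efi,efz,ego,eij,eio,eiz,ejz,fgi,fij,fox,ijo] rk=12  ker:fiz,fjz,ijz
∂1c = {e} + 2·{f} + {g} − {j} − 5·{o} + 2·{z}

cycle:no boundary:no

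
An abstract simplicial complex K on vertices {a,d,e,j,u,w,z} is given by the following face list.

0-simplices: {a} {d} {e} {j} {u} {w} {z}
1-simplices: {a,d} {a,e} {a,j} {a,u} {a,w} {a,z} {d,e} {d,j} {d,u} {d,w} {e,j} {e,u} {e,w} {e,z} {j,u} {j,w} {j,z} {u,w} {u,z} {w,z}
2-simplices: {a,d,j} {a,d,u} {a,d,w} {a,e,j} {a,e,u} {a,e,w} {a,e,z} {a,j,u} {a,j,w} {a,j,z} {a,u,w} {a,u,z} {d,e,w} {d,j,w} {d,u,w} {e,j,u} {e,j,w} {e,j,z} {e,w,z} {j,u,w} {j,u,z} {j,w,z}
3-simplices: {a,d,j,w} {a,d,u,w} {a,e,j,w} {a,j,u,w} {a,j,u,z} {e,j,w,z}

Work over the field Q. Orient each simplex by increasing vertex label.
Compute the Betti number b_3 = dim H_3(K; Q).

b_3=0

n_0=7 n_1=20 n_2=22 n_3=6  [Q]
∂1: piv[ad,ae,aj,au,aw,az] rk=6  ker:de,dj,du,dw,ej,eu,ew,ez,ju,jw,jz,uw,uz,wz
∂2: piv[adj,adu,adw,aej,aeu,aew,aez,aju,ajw,ajz,auw,auz,dew,ewz] rk=14  ker:djw,duw,eju,ejw,ejz,juw,juz,jwz
∂3: piv[adjw,aduw,aejw,ajuw,ajuz,ejwz] rk=6
b_3=(6−6)−0=0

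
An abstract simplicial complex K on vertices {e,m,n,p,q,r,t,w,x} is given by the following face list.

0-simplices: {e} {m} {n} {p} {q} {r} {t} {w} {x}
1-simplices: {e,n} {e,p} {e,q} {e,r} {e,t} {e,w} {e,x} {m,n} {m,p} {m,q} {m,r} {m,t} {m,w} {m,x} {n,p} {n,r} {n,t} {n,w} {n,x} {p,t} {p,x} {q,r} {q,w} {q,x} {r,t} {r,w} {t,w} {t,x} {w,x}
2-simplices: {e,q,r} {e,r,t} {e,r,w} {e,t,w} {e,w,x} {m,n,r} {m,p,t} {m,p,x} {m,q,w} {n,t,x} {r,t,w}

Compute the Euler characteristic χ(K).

n_0=9 n_1=29 n_2=11
χ=+9−29+11=-9

χ(K)=-9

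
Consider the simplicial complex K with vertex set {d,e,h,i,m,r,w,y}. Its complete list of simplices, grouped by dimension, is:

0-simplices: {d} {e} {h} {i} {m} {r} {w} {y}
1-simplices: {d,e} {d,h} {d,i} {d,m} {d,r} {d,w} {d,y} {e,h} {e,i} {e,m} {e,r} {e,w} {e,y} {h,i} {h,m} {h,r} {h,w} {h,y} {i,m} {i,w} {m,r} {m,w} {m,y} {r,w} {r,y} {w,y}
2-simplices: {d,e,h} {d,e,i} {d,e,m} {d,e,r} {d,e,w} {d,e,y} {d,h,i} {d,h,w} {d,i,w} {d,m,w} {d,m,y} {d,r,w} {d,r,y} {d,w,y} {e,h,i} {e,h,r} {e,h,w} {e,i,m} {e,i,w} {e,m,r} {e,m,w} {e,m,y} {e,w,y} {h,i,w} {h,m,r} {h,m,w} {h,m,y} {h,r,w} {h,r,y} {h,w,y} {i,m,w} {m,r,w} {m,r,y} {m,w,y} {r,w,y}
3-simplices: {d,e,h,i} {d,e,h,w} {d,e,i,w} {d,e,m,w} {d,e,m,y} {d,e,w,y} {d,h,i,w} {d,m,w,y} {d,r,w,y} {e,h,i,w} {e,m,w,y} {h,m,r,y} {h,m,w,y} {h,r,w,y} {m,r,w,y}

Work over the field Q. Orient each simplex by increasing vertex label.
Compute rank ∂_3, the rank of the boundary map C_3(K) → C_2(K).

rank∂_3=13

n_0=8 n_1=26 n_2=35 n_3=15  [Q]
∂1: piv[de,dh,di,dm,dr,dw,dy] rk=7  ker:eh,ei,em,er,ew,ey,hi,hm,hr,hw,hy,im,iw,mr,mw,my,rw,ry,wy
∂2: piv[deh,dei,dem,der,dew,dey,dhi,dhw,diw,dmw,dmy,drw,dry,dwy,ehr,eim,emr,hmr,hmy] rk=19  ker:ehi,ehw,eiw,emw,emy,ewy,hiw,hmw,hrw,hry,hwy,imw,mrw,mry,mwy,rwy
∂3: piv[dehi,dehw,deiw,demw,demy,dewy,dhiw,dmwy,drwy,hmry,hmwy,hrwy,mrwy] rk=13  ker:ehiw,emwy
rk∂_3=13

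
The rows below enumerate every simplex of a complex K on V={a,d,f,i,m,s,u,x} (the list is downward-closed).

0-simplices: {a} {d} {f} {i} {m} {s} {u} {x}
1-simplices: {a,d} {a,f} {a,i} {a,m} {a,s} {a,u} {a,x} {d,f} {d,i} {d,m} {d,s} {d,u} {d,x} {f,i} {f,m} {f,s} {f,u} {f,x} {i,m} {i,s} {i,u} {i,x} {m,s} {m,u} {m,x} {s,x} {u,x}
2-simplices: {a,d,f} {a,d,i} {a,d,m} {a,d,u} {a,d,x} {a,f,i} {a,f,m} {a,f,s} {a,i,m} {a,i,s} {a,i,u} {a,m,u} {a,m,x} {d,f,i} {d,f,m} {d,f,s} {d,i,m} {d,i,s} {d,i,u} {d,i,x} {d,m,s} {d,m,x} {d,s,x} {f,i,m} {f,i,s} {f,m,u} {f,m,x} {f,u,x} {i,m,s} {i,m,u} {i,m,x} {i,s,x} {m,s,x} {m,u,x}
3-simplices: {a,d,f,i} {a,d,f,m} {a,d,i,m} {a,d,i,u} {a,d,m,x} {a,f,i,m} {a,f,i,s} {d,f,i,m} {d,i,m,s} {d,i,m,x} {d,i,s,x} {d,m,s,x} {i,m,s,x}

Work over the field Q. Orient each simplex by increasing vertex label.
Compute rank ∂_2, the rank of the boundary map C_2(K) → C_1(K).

n_0=8 n_1=27 n_2=34 n_3=13  [Q]
∂1: piv[ad,af,ai,am,as,au,ax] rk=7  ker:df,di,dm,ds,du,dx,fi,fm,fs,fu,fx,im,is,iu,ix,ms,mu,mx,sx,ux
∂2: piv[adf,adi,adm,adu,adx,afi,afm,afs,aim,ais,aiu,amu,amx,dfs,dix,dms,dsx,fmu,fmx,fux] rk=20  ker:dfi,dfm,dim,dis,diu,dmx,fim,fis,ims,imu,imx,isx,msx,mux
∂3: piv[adfi,adfm,adim,adiu,admx,afim,afis,dims,dimx,disx,dmsx] rk=11  ker:dfim,imsx
rk∂_2=20

rank∂_2=20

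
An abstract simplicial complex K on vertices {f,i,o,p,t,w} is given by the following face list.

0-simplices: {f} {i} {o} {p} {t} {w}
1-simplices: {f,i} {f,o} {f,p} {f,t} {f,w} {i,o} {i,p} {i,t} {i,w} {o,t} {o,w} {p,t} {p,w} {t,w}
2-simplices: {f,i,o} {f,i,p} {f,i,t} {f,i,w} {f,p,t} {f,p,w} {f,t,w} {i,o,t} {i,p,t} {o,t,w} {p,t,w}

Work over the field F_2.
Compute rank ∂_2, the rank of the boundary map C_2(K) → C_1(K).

n_0=6 n_1=14 n_2=11  [Z2]
∂1: piv[fi,fo,fp,ft,fw] rk=5  ker:io,ip,it,iw,ot,ow,pt,pw,tw
∂2: piv[fio,fip,fit,fiw,fpt,fpw,ftw,iot,otw] rk=9  ker:ipt,ptw
rk∂_2=9

rank∂_2=9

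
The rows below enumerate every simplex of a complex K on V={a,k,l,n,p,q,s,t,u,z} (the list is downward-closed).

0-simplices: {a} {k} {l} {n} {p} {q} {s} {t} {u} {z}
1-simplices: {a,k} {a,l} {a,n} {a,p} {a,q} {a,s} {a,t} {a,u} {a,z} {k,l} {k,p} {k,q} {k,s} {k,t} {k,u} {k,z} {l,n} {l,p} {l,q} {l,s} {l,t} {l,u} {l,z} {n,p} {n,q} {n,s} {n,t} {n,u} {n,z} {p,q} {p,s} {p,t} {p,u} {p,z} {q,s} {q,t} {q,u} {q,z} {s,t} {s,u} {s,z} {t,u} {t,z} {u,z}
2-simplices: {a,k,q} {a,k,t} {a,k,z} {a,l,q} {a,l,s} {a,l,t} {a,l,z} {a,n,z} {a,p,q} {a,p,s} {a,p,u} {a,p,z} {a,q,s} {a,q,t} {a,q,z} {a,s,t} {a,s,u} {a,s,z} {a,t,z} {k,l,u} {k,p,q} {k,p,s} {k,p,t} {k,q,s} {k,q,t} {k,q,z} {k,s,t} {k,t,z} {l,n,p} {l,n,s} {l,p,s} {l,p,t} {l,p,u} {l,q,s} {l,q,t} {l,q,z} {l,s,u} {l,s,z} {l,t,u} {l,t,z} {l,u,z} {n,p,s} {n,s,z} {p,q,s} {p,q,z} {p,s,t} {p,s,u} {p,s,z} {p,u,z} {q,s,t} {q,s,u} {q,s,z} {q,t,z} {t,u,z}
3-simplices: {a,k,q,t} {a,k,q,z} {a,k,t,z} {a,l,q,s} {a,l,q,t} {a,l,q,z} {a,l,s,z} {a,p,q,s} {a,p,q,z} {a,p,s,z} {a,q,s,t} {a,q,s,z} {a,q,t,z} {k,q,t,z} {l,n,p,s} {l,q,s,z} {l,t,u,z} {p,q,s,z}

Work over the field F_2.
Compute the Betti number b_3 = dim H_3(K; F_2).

n_0=10 n_1=44 n_2=54 n_3=18  [Z2]
∂1: piv[ak,al,an,ap,aq,as,at,au,az] rk=9  ker:kl,kp,kq,ks,kt,ku,kz,ln,lp,lq,ls,lt,lu,lz,np,nq,ns,nt,nu,nz,pq,ps,pt,pu,pz,qs,qt,qu,qz,st,su,sz,tu,tz,uz
∂2: piv[akq,akt,akz,alq,als,alt,alz,anz,apq,aps,apu,apz,aqs,aqt,aqz,ast,asu,asz,atz,klu,kpq,kps,kpt,lnp,lns,lps,lpu,ltu,luz,nsz,qsu] rk=31  ker:kqs,kqt,kqz,kst,ktz,lpt,lqs,lqt,lqz,lsu,lsz,ltz,nps,pqs,pqz,pst,psu,psz,puz,qst,qsz,qtz,tuz
∂3: piv[akqt,akqz,aktz,alqs,alqt,alqz,alsz,apqs,apqz,apsz,aqst,aqsz,aqtz,lnps,ltuz] rk=15  ker:kqtz,lqsz,pqsz
b_3=(18−15)−0=3

b_3=3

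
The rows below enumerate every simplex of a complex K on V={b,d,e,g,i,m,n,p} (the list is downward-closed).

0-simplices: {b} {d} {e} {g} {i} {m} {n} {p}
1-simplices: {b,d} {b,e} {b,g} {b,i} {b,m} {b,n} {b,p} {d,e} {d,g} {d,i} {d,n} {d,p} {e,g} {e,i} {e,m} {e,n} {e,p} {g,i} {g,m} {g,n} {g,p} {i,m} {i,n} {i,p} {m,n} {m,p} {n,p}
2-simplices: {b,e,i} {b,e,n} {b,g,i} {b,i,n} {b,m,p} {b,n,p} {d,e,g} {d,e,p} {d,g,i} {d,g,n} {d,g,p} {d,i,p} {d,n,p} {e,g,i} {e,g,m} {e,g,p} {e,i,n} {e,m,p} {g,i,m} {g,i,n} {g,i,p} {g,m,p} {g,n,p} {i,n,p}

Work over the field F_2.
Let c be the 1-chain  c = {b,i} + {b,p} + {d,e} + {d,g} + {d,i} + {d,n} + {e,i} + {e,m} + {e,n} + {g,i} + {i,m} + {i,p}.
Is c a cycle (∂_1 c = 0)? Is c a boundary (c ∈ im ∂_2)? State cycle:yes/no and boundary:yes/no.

cycle:yes boundary:yes

n_0=8 n_1=27 n_2=24  [Z2]
∂1: piv[bd,be,bg,bi,bm,bn,bp] rk=7  ker:de,dg,di,dn,dp,eg,ei,em,en,ep,gi,gm,gn,gp,im,in,ip,mn,mp,np
∂2: piv[bei,ben,bgi,bin,bmp,bnp,deg,dep,dgi,dgn,dgp,dip,dnp,egi,egm,emp,gim,gin] rk=18  ker:egp,ein,gip,gmp,gnp,inp
∂1c = 0
c vs im∂2: reduces to 0 ⇒ boundary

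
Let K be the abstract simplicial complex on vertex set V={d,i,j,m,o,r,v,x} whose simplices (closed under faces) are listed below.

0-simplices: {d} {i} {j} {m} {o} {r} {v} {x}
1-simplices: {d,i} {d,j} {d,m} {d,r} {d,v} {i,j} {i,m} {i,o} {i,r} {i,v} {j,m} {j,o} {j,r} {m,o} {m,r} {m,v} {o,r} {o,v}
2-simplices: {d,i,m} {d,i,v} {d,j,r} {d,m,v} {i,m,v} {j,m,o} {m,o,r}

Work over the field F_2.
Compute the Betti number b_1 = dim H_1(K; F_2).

b_1=6

n_0=8 n_1=18 n_2=7  [Z2]
∂1: piv[di,dj,dm,dr,dv,io] rk=6  ker:ij,im,ir,iv,jm,jo,jr,mo,mr,mv,or,ov
∂2: piv[dim,div,djr,dmv,jmo,mor] rk=6  ker:imv
b_1=(18−6)−6=6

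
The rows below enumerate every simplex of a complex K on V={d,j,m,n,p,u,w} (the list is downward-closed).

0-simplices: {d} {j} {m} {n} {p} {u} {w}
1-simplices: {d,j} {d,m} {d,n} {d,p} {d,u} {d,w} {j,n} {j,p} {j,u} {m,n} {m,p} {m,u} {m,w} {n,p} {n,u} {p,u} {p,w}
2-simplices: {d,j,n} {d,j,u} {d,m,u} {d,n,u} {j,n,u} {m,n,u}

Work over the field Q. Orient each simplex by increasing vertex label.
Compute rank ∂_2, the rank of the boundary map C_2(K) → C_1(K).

rank∂_2=5

n_0=7 n_1=17 n_2=6  [Q]
∂1: piv[dj,dm,dn,dp,du,dw] rk=6  ker:jn,jp,ju,mn,mp,mu,mw,np,nu,pu,pw
∂2: piv[djn,dju,dmu,dnu,mnu] rk=5  ker:jnu
rk∂_2=5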